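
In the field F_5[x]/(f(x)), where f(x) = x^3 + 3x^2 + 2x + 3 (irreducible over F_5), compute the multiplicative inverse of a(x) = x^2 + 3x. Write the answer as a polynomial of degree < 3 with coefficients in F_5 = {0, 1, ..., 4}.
a(x)^(-1) ≡ 2x^2 + 3x + 4 (mod f(x))

Since f is irreducible over F_5, F_5[x]/(f) is a field and a(x) ≠ 0 has an inverse. Apply the extended Euclidean algorithm to f(x) and a(x) in F_5[x]: f(x) = (x)·a(x) + (2x + 3);  a(x) = (3x + 2)·(2x + 3) + (4). The last nonzero remainder is the constant 4 = gcd(f, a) in F_5. Back-substituting through the division chain expresses 4 = s(x)·a(x) + t(x)·f(x) with s(x) ≡ 3x^2 + 2x + 1 (mod f), so (3x^2 + 2x + 1)·a(x) ≡ 4 (mod f). Multiplying by 4^(-1) ≡ 4 in F_5 gives a(x)^(-1) ≡ 4·(3x^2 + 2x + 1) ≡ 2x^2 + 3x + 4 (mod f). Check: (x^2 + 3x)·(2x^2 + 3x + 4) = 2x^4 + 4x^3 + 3x^2 + 2x ≡ 1 (mod x^3 + 3x^2 + 2x + 3).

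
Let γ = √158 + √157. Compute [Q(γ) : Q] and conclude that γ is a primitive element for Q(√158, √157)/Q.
[Q(γ) : Q] = 4 (equivalently, Q(γ) = Q(√158, √157))

Obviously Q(γ) ⊆ Q(√158, √157), and [Q(√158, √157):Q] = 4 (since 158, 157 are distinct squarefree integers > 1 with 24806 not a perfect square). To show equality we compute the minimal polynomial of γ. From γ = √158 + √157: γ^2 = 158 + 2√(24806) + 157 = 315 + 2√(24806), so γ^2 - 315 = 2√(24806); squaring, (γ^2 - 315)^2 = 4·24806, i.e. γ^4 - 630γ^2 + 99225 - 99224 = 0, i.e. γ^4 - 630γ^2 + 1 = 0. So γ is a root of x^4 - 630x^2 + 1. This polynomial is irreducible over Q: it has no rational root (each ±√158 ± √157 is irrational), and any factorization into two quadratics over Q would force √(24806) ∈ Q (pairing opposite roots) or √158, √157 ∈ Q (other pairings), all impossible. Hence [Q(γ):Q] = 4 = [Q(√158, √157):Q], so Q(γ) = Q(√158, √157).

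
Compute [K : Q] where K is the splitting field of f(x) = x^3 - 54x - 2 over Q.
[K : Q] = 6

By the rational root test, any rational root of the monic integer polynomial f(x) = x^3 - 54x - 2 must be an integer dividing the constant term -2, i.e. one of ±{1, 2}. Evaluating: f(1) = -55, f(-1) = 51, f(2) = -102, f(-2) = 98; none is 0, so f has no rational root and is therefore irreducible over Q (a cubic with no linear factor over a field is irreducible). For an irreducible cubic, the Galois group is A_3 or S_3 according as the discriminant disc(f) = -4a^3 - 27b^2 = -4·(-54)^3 - 27·(-2)^2 = 629748 is or is not a square in Q. Here disc(f) = 629748 is not a perfect square in Q, so the Galois group of f over Q is not contained in A_3 and must be all of S_3. The splitting field has degree |S_3| = 6 over Q, so [K : Q] = 6.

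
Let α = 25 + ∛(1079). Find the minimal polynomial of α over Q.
m_α(x) = x^3 - 75x^2 + 1875x - 16704

Set β = α - 25 = ∛(1079), so β^3 = 1079. Then (α - 25)^3 - 1079 = 0, i.e. α is a root of g(x) = (x - 25)^3 - 1079 = x^3 - 75x^2 + 1875x - 16704. Since g(x) = h(x - 25) where h(x) = x^3 - 1079, and h is irreducible over Q (because 1079 is not a perfect cube, so h has no rational root, and a monic cubic with no rational root is irreducible), g is also irreducible (irreducibility is preserved under the substitution x → x - 25). Hence m_α(x) = x^3 - 75x^2 + 1875x - 16704.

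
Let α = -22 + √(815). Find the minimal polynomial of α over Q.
m_α(x) = x^2 + 44x - 331

From α + 22 = √(815), squaring gives (α + 22)^2 = 815, i.e. α^2 + 44α + 484 = 815, so α^2 + 44α - 331 = 0. The discriminant of x^2 + 44x - 331 is (44)^2 - 4·(-331) = 1936 + 1324 = 3260, and 4·(815) is not a perfect square in Q since 815 is squarefree and ≠ 1. Hence x^2 + 44x - 331 is irreducible over Q and is the minimal polynomial of α.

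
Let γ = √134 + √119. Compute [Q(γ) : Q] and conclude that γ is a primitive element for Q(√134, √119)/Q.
[Q(γ) : Q] = 4 (equivalently, Q(γ) = Q(√134, √119))

Obviously Q(γ) ⊆ Q(√134, √119), and [Q(√134, √119):Q] = 4 (since 134, 119 are distinct squarefree integers > 1 with 15946 not a perfect square). To show equality we compute the minimal polynomial of γ. From γ = √134 + √119: γ^2 = 134 + 2√(15946) + 119 = 253 + 2√(15946), so γ^2 - 253 = 2√(15946); squaring, (γ^2 - 253)^2 = 4·15946, i.e. γ^4 - 506γ^2 + 64009 - 63784 = 0, i.e. γ^4 - 506γ^2 + 225 = 0. So γ is a root of x^4 - 506x^2 + 225. This polynomial is irreducible over Q: it has no rational root (each ±√134 ± √119 is irrational), and any factorization into two quadratics over Q would force √(15946) ∈ Q (pairing opposite roots) or √134, √119 ∈ Q (other pairings), all impossible. Hence [Q(γ):Q] = 4 = [Q(√134, √119):Q], so Q(γ) = Q(√134, √119).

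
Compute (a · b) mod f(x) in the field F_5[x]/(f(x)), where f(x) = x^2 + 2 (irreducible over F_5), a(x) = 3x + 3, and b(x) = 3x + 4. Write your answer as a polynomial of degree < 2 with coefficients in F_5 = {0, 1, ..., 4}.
a · b ≡ x + 4 (mod f(x))

Multiply in F_5[x]: a(x)·b(x) = (3x + 3)·(3x + 4) = 4x^2 + x + 2. This has degree ≥ 2, so divide by f(x) over F_5: 4x^2 + x + 2 = (4)·(x^2 + 2) + (x + 4). Hence a·b ≡ x + 4 (mod f). (F_5[x]/(f) is a field with 5^2 = 25 elements since f is irreducible of degree 2.)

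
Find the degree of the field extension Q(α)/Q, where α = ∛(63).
[Q(α):Q] = 3

The minimal polynomial of α is x^3 - 63, irreducible over Q since 63 is not a perfect cube (so x^3 - 63 has no rational root). Hence [Q(α):Q] = deg(m_α) = 3.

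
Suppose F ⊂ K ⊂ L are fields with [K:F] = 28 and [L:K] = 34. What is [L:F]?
[L:F] = 952

The tower law says that for any tower of field extensions F ⊂ K ⊂ L with finite degrees, [L:F] = [L:K] · [K:F]. Here this gives [L:F] = 34 · 28 = 952.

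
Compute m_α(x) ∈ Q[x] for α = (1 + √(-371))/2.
m_α(x) = x^2 - x + 93

From 2α - 1 = √(-371), squaring gives (2α - 1)^2 = -371, i.e. 4α^2 - 4α + 1 = -371, so α^2 - α + (1 + 371)/4 = 0. Since -371 ≡ 1 (mod 4), (1 + 371)/4 = 93 ∈ Z. The polynomial x^2 - x + 93 has discriminant 1 - 4·(93) = -371, which is not a perfect square in Q (d = -371 is squarefree and ≠ 1), so x^2 - x + 93 is irreducible over Q. It is the minimal polynomial of α.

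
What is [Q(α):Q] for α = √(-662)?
[Q(α):Q] = 2

[Q(α):Q] equals the degree of the minimal polynomial of α. Here α^2 = -662 and x^2 + 662 is irreducible (d = -662 is squarefree, ≠ 1, hence not a square), so deg(m_α) = 2. Thus [Q(α):Q] = 2.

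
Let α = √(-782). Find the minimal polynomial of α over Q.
m_α(x) = x^2 + 782

α satisfies α^2 + 782 = 0, so x^2 + 782 annihilates α. Since d = -782 is squarefree and ≠ 1, it is not a perfect square in Q, so x^2 + 782 has no rational root and is therefore irreducible over Q (a degree-2 polynomial over a field is irreducible iff it has no root). Hence m_α(x) = x^2 + 782.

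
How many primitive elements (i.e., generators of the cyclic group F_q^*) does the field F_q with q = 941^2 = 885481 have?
There are φ(885480) = 229632 primitive elements

F_q^* is cyclic of order q - 1 = 885480. A cyclic group of order m has exactly φ(m) generators. Here m = 885480 = 2^3 · 3 · 5 · 47 · 157, so the number of primitive elements is φ(885480) = 229632.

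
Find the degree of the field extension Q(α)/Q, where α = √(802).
[Q(α):Q] = 2

[Q(α):Q] equals the degree of the minimal polynomial of α. Here α^2 = 802 and x^2 - 802 is irreducible (d = 802 is squarefree, ≠ 1, hence not a square), so deg(m_α) = 2. Thus [Q(α):Q] = 2.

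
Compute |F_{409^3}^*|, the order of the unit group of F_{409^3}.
|F_{409^3}^*| = 68417928

F_{409^3} has 409^3 = 68417929 elements; its multiplicative group consists of all nonzero elements, so |F_{409^3}^*| = 68417929 - 1 = 68417928. (It is cyclic since any finite subgroup of the multiplicative group of a field is cyclic.)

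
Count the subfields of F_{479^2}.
F_{479^2} has 2 subfields

The subfields of F_{p^n} are exactly the fields F_{p^d} for d | n (each is the fixed field of the unique index-d subgroup of Gal(F_{p^n}/F_p) ≅ Z/nZ). The divisors of n = 2 are {1, 2}, giving 2 subfields: F_{479^1}, F_{479^2}.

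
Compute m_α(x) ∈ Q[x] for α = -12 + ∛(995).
m_α(x) = x^3 + 36x^2 + 432x + 733

Set β = α + 12 = ∛(995), so β^3 = 995. Then (α + 12)^3 - 995 = 0, i.e. α is a root of g(x) = (x + 12)^3 - 995 = x^3 + 36x^2 + 432x + 733. Since g(x) = h(x + 12) where h(x) = x^3 - 995, and h is irreducible over Q (because 995 is not a perfect cube, so h has no rational root, and a monic cubic with no rational root is irreducible), g is also irreducible (irreducibility is preserved under the substitution x → x + 12). Hence m_α(x) = x^3 + 36x^2 + 432x + 733.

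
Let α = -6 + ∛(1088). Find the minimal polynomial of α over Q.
m_α(x) = x^3 + 18x^2 + 108x - 872

Set β = α + 6 = ∛(1088), so β^3 = 1088. Then (α + 6)^3 - 1088 = 0, i.e. α is a root of g(x) = (x + 6)^3 - 1088 = x^3 + 18x^2 + 108x - 872. Since g(x) = h(x + 6) where h(x) = x^3 - 1088, and h is irreducible over Q (because 1088 is not a perfect cube, so h has no rational root, and a monic cubic with no rational root is irreducible), g is also irreducible (irreducibility is preserved under the substitution x → x + 6). Hence m_α(x) = x^3 + 18x^2 + 108x - 872.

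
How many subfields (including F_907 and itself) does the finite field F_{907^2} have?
F_{907^2} has 2 subfields

The subfields of F_{p^n} are exactly the fields F_{p^d} for d | n (each is the fixed field of the unique index-d subgroup of Gal(F_{p^n}/F_p) ≅ Z/nZ). The divisors of n = 2 are {1, 2}, giving 2 subfields: F_{907^1}, F_{907^2}.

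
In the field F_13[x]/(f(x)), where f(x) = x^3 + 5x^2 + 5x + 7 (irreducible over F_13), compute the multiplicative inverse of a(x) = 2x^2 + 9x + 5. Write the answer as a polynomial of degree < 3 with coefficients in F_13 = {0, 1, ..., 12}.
a(x)^(-1) ≡ 11x^2 + 10x + 5 (mod f(x))

Since f is irreducible over F_13, F_13[x]/(f) is a field and a(x) ≠ 0 has an inverse. Apply the extended Euclidean algorithm to f(x) and a(x) in F_13[x]: f(x) = (7x + 10)·a(x) + (10x + 9);  a(x) = (8x + 8)·(10x + 9) + (11). The last nonzero remainder is the constant 11 = gcd(f, a) in F_13. Back-substituting through the division chain expresses 11 = s(x)·a(x) + t(x)·f(x) with s(x) ≡ 4x^2 + 6x + 3 (mod f), so (4x^2 + 6x + 3)·a(x) ≡ 11 (mod f). Multiplying by 11^(-1) ≡ 6 in F_13 gives a(x)^(-1) ≡ 6·(4x^2 + 6x + 3) ≡ 11x^2 + 10x + 5 (mod f). Check: (2x^2 + 9x + 5)·(11x^2 + 10x + 5) = 9x^4 + 2x^3 + 12x^2 + 4x + 12 ≡ 1 (mod x^3 + 5x^2 + 5x + 7).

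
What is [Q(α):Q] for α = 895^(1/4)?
[Q(α):Q] = 4

α is a root of x^4 - 895. By Eisenstein's criterion at the prime p = 5 (which divides the constant term 895 but p^2 = 25 does not, since 895 is squarefree), x^4 - 895 is irreducible over Q. Hence [Q(α):Q] = 4.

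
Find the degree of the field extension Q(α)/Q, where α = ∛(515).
[Q(α):Q] = 3

The minimal polynomial of α is x^3 - 515, irreducible over Q since 515 is not a perfect cube (so x^3 - 515 has no rational root). Hence [Q(α):Q] = deg(m_α) = 3.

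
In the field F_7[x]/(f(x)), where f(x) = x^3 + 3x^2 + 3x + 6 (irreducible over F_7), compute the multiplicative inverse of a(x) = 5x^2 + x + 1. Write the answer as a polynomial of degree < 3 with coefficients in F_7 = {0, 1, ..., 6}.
a(x)^(-1) ≡ 3x (mod f(x))

Since f is irreducible over F_7, F_7[x]/(f) is a field and a(x) ≠ 0 has an inverse. Apply the extended Euclidean algorithm to f(x) and a(x) in F_7[x]: f(x) = (3x)·a(x) + (6). The last nonzero remainder is the constant 6 = gcd(f, a) in F_7. Back-substituting through the division chain expresses 6 = s(x)·a(x) + t(x)·f(x) with s(x) ≡ 4x (mod f), so (4x)·a(x) ≡ 6 (mod f). Multiplying by 6^(-1) ≡ 6 in F_7 gives a(x)^(-1) ≡ 6·(4x) ≡ 3x (mod f). Check: (5x^2 + x + 1)·(3x) = x^3 + 3x^2 + 3x ≡ 1 (mod x^3 + 3x^2 + 3x + 6).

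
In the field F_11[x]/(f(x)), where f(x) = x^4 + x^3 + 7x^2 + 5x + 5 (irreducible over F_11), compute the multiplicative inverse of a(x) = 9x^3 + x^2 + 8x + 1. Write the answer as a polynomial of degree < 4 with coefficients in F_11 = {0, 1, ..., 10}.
a(x)^(-1) ≡ 3x^3 + 6x^2 + 10x + 1 (mod f(x))

Since f is irreducible over F_11, F_11[x]/(f) is a field and a(x) ≠ 0 has an inverse. Apply the extended Euclidean algorithm to f(x) and a(x) in F_11[x]: f(x) = (5x + 2)·a(x) + (9x^2 + 6x + 3);  a(x) = (x + 8)·(9x^2 + 6x + 3) + (x + 10);  (9x^2 + 6x + 3) = (9x + 4)·(x + 10) + (7). The last nonzero remainder is the constant 7 = gcd(f, a) in F_11. Back-substituting through the division chain expresses 7 = s(x)·a(x) + t(x)·f(x) with s(x) ≡ 10x^3 + 9x^2 + 4x + 7 (mod f), so (10x^3 + 9x^2 + 4x + 7)·a(x) ≡ 7 (mod f). Multiplying by 7^(-1) ≡ 8 in F_11 gives a(x)^(-1) ≡ 8·(10x^3 + 9x^2 + 4x + 7) ≡ 3x^3 + 6x^2 + 10x + 1 (mod f). Check: (9x^3 + x^2 + 8x + 1)·(3x^3 + 6x^2 + 10x + 1) = 5x^6 + 2x^5 + 10x^4 + 4x^3 + 10x^2 + 7x + 1 ≡ 1 (mod x^4 + x^3 + 7x^2 + 5x + 5).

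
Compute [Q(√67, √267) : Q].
[Q(√67, √267) : Q] = 4

[Q(√67):Q] = 2 (min poly x^2 - 67, irreducible since 67 is squarefree > 1). For the top step, suppose √267 ∈ Q(√67), say √267 = c + d√67 with c, d ∈ Q. Squaring: 267 = c^2 + 67d^2 + 2cd√67. Since √67 ∉ Q this forces 2cd = 0. If d = 0 then √267 = c ∈ Q, contradicting 267 squarefree > 1. If c = 0 then 267 = 67d^2, so 67·267 = (67d)^2 is a perfect square in Q — but 67·267 = 17889 is not a perfect square (since 67 and 267 are distinct squarefree integers). Contradiction. Hence √267 ∉ Q(√67), so x^2 - 267 stays irreducible over Q(√67) and [Q(√67, √267) : Q(√67)] = 2. By the tower law, [Q(√67, √267) : Q] = 2 · 2 = 4.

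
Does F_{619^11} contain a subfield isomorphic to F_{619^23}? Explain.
No: F_{619^23} is not a subfield of F_{619^11}

F_{p^m} embeds in F_{p^n} iff m | n. Here 23 ∤ 11 (since 11 = 0·23 + 11 with remainder 11 ≠ 0), so F_{619^23} is not a subfield of F_{619^11}. Equivalently: if it were, the tower law would give 23 = [F_{619^23}:F_619] dividing [F_{619^11}:F_619] = 11, contradiction.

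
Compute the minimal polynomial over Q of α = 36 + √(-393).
m_α(x) = x^2 - 72x + 1689

From α - 36 = √(-393), squaring gives (α - 36)^2 = -393, i.e. α^2 - 72α + 1296 = -393, so α^2 - 72α + 1689 = 0. The discriminant of x^2 - 72x + 1689 is (-72)^2 - 4·(1689) = 5184 - 6756 = -1572, and 4·(-393) is not a perfect square in Q since -393 is squarefree and ≠ 1. Hence x^2 - 72x + 1689 is irreducible over Q and is the minimal polynomial of α.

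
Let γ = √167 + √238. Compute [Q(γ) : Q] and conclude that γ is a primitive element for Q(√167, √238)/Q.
[Q(γ) : Q] = 4 (equivalently, Q(γ) = Q(√167, √238))

Obviously Q(γ) ⊆ Q(√167, √238), and [Q(√167, √238):Q] = 4 (since 167, 238 are distinct squarefree integers > 1 with 39746 not a perfect square). To show equality we compute the minimal polynomial of γ. From γ = √167 + √238: γ^2 = 167 + 2√(39746) + 238 = 405 + 2√(39746), so γ^2 - 405 = 2√(39746); squaring, (γ^2 - 405)^2 = 4·39746, i.e. γ^4 - 810γ^2 + 164025 - 158984 = 0, i.e. γ^4 - 810γ^2 + 5041 = 0. So γ is a root of x^4 - 810x^2 + 5041. This polynomial is irreducible over Q: it has no rational root (each ±√167 ± √238 is irrational), and any factorization into two quadratics over Q would force √(39746) ∈ Q (pairing opposite roots) or √167, √238 ∈ Q (other pairings), all impossible. Hence [Q(γ):Q] = 4 = [Q(√167, √238):Q], so Q(γ) = Q(√167, √238).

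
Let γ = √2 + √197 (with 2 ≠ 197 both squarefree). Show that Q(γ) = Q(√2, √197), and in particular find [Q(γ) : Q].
[Q(γ) : Q] = 4 (equivalently, Q(γ) = Q(√2, √197))

Obviously Q(γ) ⊆ Q(√2, √197), and [Q(√2, √197):Q] = 4 (since 2, 197 are distinct squarefree integers > 1 with 394 not a perfect square). To show equality we compute the minimal polynomial of γ. From γ = √2 + √197: γ^2 = 2 + 2√(394) + 197 = 199 + 2√(394), so γ^2 - 199 = 2√(394); squaring, (γ^2 - 199)^2 = 4·394, i.e. γ^4 - 398γ^2 + 39601 - 1576 = 0, i.e. γ^4 - 398γ^2 + 38025 = 0. So γ is a root of x^4 - 398x^2 + 38025. This polynomial is irreducible over Q: it has no rational root (each ±√2 ± √197 is irrational), and any factorization into two quadratics over Q would force √(394) ∈ Q (pairing opposite roots) or √2, √197 ∈ Q (other pairings), all impossible. Hence [Q(γ):Q] = 4 = [Q(√2, √197):Q], so Q(γ) = Q(√2, √197).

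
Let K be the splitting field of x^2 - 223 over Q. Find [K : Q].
[K : Q] = 2

f(x) = x^2 - 223 factors as (x - √223)(x + √223). The splitting field is K = Q(√223). Since 223 is squarefree and > 1, it is not a perfect square, so x^2 - 223 is irreducible over Q and [Q(√223) : Q] = 2. Hence [K : Q] = 2.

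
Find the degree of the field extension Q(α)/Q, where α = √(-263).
[Q(α):Q] = 2

[Q(α):Q] equals the degree of the minimal polynomial of α. Here α^2 = -263 and x^2 + 263 is irreducible (d = -263 is squarefree, ≠ 1, hence not a square), so deg(m_α) = 2. Thus [Q(α):Q] = 2.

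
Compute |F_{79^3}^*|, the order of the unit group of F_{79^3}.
|F_{79^3}^*| = 493038

F_{79^3} has 79^3 = 493039 elements; its multiplicative group consists of all nonzero elements, so |F_{79^3}^*| = 493039 - 1 = 493038. (It is cyclic since any finite subgroup of the multiplicative group of a field is cyclic.)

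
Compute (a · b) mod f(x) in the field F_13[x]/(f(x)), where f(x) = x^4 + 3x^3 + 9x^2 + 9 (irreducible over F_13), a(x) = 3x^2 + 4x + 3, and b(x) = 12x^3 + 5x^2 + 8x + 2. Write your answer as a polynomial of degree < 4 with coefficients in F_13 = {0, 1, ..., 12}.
a · b ≡ 8x^3 + 3x^2 + 7x + 8 (mod f(x))

Multiply in F_13[x]: a(x)·b(x) = (3x^2 + 4x + 3)·(12x^3 + 5x^2 + 8x + 2) = 10x^5 + 11x^4 + 2x^3 + x^2 + 6x + 6. This has degree ≥ 4, so divide by f(x) over F_13: 10x^5 + 11x^4 + 2x^3 + x^2 + 6x + 6 = (10x + 7)·(x^4 + 3x^3 + 9x^2 + 9) + (8x^3 + 3x^2 + 7x + 8). Hence a·b ≡ 8x^3 + 3x^2 + 7x + 8 (mod f). (F_13[x]/(f) is a field with 13^4 = 28561 elements since f is irreducible of degree 4.)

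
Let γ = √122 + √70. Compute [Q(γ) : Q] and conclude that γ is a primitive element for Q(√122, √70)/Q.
[Q(γ) : Q] = 4 (equivalently, Q(γ) = Q(√122, √70))

Obviously Q(γ) ⊆ Q(√122, √70), and [Q(√122, √70):Q] = 4 (since 122, 70 are distinct squarefree integers > 1 with 8540 not a perfect square). To show equality we compute the minimal polynomial of γ. From γ = √122 + √70: γ^2 = 122 + 2√(8540) + 70 = 192 + 2√(8540), so γ^2 - 192 = 2√(8540); squaring, (γ^2 - 192)^2 = 4·8540, i.e. γ^4 - 384γ^2 + 36864 - 34160 = 0, i.e. γ^4 - 384γ^2 + 2704 = 0. So γ is a root of x^4 - 384x^2 + 2704. This polynomial is irreducible over Q: it has no rational root (each ±√122 ± √70 is irrational), and any factorization into two quadratics over Q would force √(8540) ∈ Q (pairing opposite roots) or √122, √70 ∈ Q (other pairings), all impossible. Hence [Q(γ):Q] = 4 = [Q(√122, √70):Q], so Q(γ) = Q(√122, √70).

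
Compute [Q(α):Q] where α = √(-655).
[Q(α):Q] = 2

[Q(α):Q] equals the degree of the minimal polynomial of α. Here α^2 = -655 and x^2 + 655 is irreducible (d = -655 is squarefree, ≠ 1, hence not a square), so deg(m_α) = 2. Thus [Q(α):Q] = 2.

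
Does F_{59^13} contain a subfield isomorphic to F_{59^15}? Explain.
No: F_{59^15} is not a subfield of F_{59^13}

F_{p^m} embeds in F_{p^n} iff m | n. Here 15 ∤ 13 (since 13 = 0·15 + 13 with remainder 13 ≠ 0), so F_{59^15} is not a subfield of F_{59^13}. Equivalently: if it were, the tower law would give 15 = [F_{59^15}:F_59] dividing [F_{59^13}:F_59] = 13, contradiction.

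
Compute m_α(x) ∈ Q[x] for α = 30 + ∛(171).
m_α(x) = x^3 - 90x^2 + 2700x - 27171

Set β = α - 30 = ∛(171), so β^3 = 171. Then (α - 30)^3 - 171 = 0, i.e. α is a root of g(x) = (x - 30)^3 - 171 = x^3 - 90x^2 + 2700x - 27171. Since g(x) = h(x - 30) where h(x) = x^3 - 171, and h is irreducible over Q (because 171 is not a perfect cube, so h has no rational root, and a monic cubic with no rational root is irreducible), g is also irreducible (irreducibility is preserved under the substitution x → x - 30). Hence m_α(x) = x^3 - 90x^2 + 2700x - 27171.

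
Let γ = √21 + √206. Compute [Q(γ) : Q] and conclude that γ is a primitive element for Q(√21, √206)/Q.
[Q(γ) : Q] = 4 (equivalently, Q(γ) = Q(√21, √206))

Obviously Q(γ) ⊆ Q(√21, √206), and [Q(√21, √206):Q] = 4 (since 21, 206 are distinct squarefree integers > 1 with 4326 not a perfect square). To show equality we compute the minimal polynomial of γ. From γ = √21 + √206: γ^2 = 21 + 2√(4326) + 206 = 227 + 2√(4326), so γ^2 - 227 = 2√(4326); squaring, (γ^2 - 227)^2 = 4·4326, i.e. γ^4 - 454γ^2 + 51529 - 17304 = 0, i.e. γ^4 - 454γ^2 + 34225 = 0. So γ is a root of x^4 - 454x^2 + 34225. This polynomial is irreducible over Q: it has no rational root (each ±√21 ± √206 is irrational), and any factorization into two quadratics over Q would force √(4326) ∈ Q (pairing opposite roots) or √21, √206 ∈ Q (other pairings), all impossible. Hence [Q(γ):Q] = 4 = [Q(√21, √206):Q], so Q(γ) = Q(√21, √206).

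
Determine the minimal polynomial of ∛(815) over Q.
m_α(x) = x^3 - 815

α satisfies α^3 = 815, so x^3 - 815 annihilates α. By the rational root test, a rational root p/q (in lowest terms) of x^3 - 815 would satisfy p^3 = 815 q^3, forcing q = 1 and p^3 = 815; but 815 is not a perfect cube, contradiction. A monic cubic over Q with no rational root is irreducible (any nontrivial factorization would include a linear factor). Hence x^3 - 815 is the minimal polynomial of α, and in particular [Q(α):Q] = 3.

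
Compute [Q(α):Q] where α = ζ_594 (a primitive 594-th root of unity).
[Q(α):Q] = 180

The minimal polynomial of ζ_594 over Q is the 594-th cyclotomic polynomial Φ_594(x), which is irreducible over Q and has degree φ(594) = 180. Hence [Q(α):Q] = φ(594) = 180.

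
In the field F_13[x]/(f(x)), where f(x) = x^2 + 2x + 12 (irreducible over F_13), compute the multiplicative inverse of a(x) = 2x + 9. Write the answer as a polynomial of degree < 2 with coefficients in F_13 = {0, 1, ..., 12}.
a(x)^(-1) ≡ 12x + 9 (mod f(x))

Since f is irreducible over F_13, F_13[x]/(f) is a field and a(x) ≠ 0 has an inverse. Apply the extended Euclidean algorithm to f(x) and a(x) in F_13[x]: f(x) = (7x + 2)·a(x) + (7). The last nonzero remainder is the constant 7 = gcd(f, a) in F_13. Back-substituting through the division chain expresses 7 = s(x)·a(x) + t(x)·f(x) with s(x) ≡ 6x + 11 (mod f), so (6x + 11)·a(x) ≡ 7 (mod f). Multiplying by 7^(-1) ≡ 2 in F_13 gives a(x)^(-1) ≡ 2·(6x + 11) ≡ 12x + 9 (mod f). Check: (2x + 9)·(12x + 9) = 11x^2 + 9x + 3 ≡ 1 (mod x^2 + 2x + 12).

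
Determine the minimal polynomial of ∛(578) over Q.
m_α(x) = x^3 - 578

α satisfies α^3 = 578, so x^3 - 578 annihilates α. By the rational root test, a rational root p/q (in lowest terms) of x^3 - 578 would satisfy p^3 = 578 q^3, forcing q = 1 and p^3 = 578; but 578 is not a perfect cube, contradiction. A monic cubic over Q with no rational root is irreducible (any nontrivial factorization would include a linear factor). Hence x^3 - 578 is the minimal polynomial of α, and in particular [Q(α):Q] = 3.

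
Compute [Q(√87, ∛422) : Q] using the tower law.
[Q(√87, ∛422) : Q] = 6

Let L = Q(√87, ∛422). Since Q(√87) ⊂ L and [Q(√87):Q] = 2, the tower law gives 2 | [L:Q]. Likewise Q(∛422) ⊂ L with [Q(∛422):Q] = 3 (because 422 is not a perfect cube), so 3 | [L:Q]. As gcd(2,3) = 1, [L:Q] is divisible by 6. Conversely L is generated over Q by √87 and ∛422, so [L:Q] ≤ 2·3 = 6. Therefore [Q(√87, ∛422) : Q] = 6.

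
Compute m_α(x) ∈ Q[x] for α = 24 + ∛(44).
m_α(x) = x^3 - 72x^2 + 1728x - 13868

Set β = α - 24 = ∛(44), so β^3 = 44. Then (α - 24)^3 - 44 = 0, i.e. α is a root of g(x) = (x - 24)^3 - 44 = x^3 - 72x^2 + 1728x - 13868. Since g(x) = h(x - 24) where h(x) = x^3 - 44, and h is irreducible over Q (because 44 is not a perfect cube, so h has no rational root, and a monic cubic with no rational root is irreducible), g is also irreducible (irreducibility is preserved under the substitution x → x - 24). Hence m_α(x) = x^3 - 72x^2 + 1728x - 13868.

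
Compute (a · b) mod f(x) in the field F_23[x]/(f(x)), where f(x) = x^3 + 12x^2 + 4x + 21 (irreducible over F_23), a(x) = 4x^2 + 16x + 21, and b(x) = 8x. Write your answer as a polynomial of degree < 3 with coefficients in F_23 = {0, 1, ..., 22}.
a · b ≡ 20x^2 + 17x + 18 (mod f(x))

Multiply in F_23[x]: a(x)·b(x) = (4x^2 + 16x + 21)·(8x) = 9x^3 + 13x^2 + 7x. This has degree ≥ 3, so divide by f(x) over F_23: 9x^3 + 13x^2 + 7x = (9)·(x^3 + 12x^2 + 4x + 21) + (20x^2 + 17x + 18). Hence a·b ≡ 20x^2 + 17x + 18 (mod f). (F_23[x]/(f) is a field with 23^3 = 12167 elements since f is irreducible of degree 3.)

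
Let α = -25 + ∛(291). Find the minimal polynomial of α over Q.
m_α(x) = x^3 + 75x^2 + 1875x + 15334

Set β = α + 25 = ∛(291), so β^3 = 291. Then (α + 25)^3 - 291 = 0, i.e. α is a root of g(x) = (x + 25)^3 - 291 = x^3 + 75x^2 + 1875x + 15334. Since g(x) = h(x + 25) where h(x) = x^3 - 291, and h is irreducible over Q (because 291 is not a perfect cube, so h has no rational root, and a monic cubic with no rational root is irreducible), g is also irreducible (irreducibility is preserved under the substitution x → x + 25). Hence m_α(x) = x^3 + 75x^2 + 1875x + 15334.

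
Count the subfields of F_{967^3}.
F_{967^3} has 2 subfields

The subfields of F_{p^n} are exactly the fields F_{p^d} for d | n (each is the fixed field of the unique index-d subgroup of Gal(F_{p^n}/F_p) ≅ Z/nZ). The divisors of n = 3 are {1, 3}, giving 2 subfields: F_{967^1}, F_{967^3}.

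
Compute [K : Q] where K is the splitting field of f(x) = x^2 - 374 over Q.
[K : Q] = 2

f(x) = x^2 - 374 factors as (x - √374)(x + √374). The splitting field is K = Q(√374). Since 374 is squarefree and > 1, it is not a perfect square, so x^2 - 374 is irreducible over Q and [Q(√374) : Q] = 2. Hence [K : Q] = 2.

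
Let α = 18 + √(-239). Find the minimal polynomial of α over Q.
m_α(x) = x^2 - 36x + 563

From α - 18 = √(-239), squaring gives (α - 18)^2 = -239, i.e. α^2 - 36α + 324 = -239, so α^2 - 36α + 563 = 0. The discriminant of x^2 - 36x + 563 is (-36)^2 - 4·(563) = 1296 - 2252 = -956, and 4·(-239) is not a perfect square in Q since -239 is squarefree and ≠ 1. Hence x^2 - 36x + 563 is irreducible over Q and is the minimal polynomial of α.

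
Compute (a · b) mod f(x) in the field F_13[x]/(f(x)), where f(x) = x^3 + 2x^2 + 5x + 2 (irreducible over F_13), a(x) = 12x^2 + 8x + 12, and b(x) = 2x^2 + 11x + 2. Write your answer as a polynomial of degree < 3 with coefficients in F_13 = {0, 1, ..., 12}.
a · b ≡ 11x^2 + 3x + 6 (mod f(x))

Multiply in F_13[x]: a(x)·b(x) = (12x^2 + 8x + 12)·(2x^2 + 11x + 2) = 11x^4 + 5x^3 + 6x^2 + 5x + 11. This has degree ≥ 3, so divide by f(x) over F_13: 11x^4 + 5x^3 + 6x^2 + 5x + 11 = (11x + 9)·(x^3 + 2x^2 + 5x + 2) + (11x^2 + 3x + 6). Hence a·b ≡ 11x^2 + 3x + 6 (mod f). (F_13[x]/(f) is a field with 13^3 = 2197 elements since f is irreducible of degree 3.)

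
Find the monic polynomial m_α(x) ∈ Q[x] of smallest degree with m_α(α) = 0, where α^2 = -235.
m_α(x) = x^2 + 235

α satisfies α^2 + 235 = 0, so x^2 + 235 annihilates α. Since d = -235 is squarefree and ≠ 1, it is not a perfect square in Q, so x^2 + 235 has no rational root and is therefore irreducible over Q (a degree-2 polynomial over a field is irreducible iff it has no root). Hence m_α(x) = x^2 + 235.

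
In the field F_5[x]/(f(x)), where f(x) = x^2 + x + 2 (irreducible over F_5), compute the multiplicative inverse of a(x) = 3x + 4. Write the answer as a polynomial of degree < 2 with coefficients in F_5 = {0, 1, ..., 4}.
a(x)^(-1) ≡ x + 3 (mod f(x))

Since f is irreducible over F_5, F_5[x]/(f) is a field and a(x) ≠ 0 has an inverse. Apply the extended Euclidean algorithm to f(x) and a(x) in F_5[x]: f(x) = (2x + 1)·a(x) + (3). The last nonzero remainder is the constant 3 = gcd(f, a) in F_5. Back-substituting through the division chain expresses 3 = s(x)·a(x) + t(x)·f(x) with s(x) ≡ 3x + 4 (mod f), so (3x + 4)·a(x) ≡ 3 (mod f). Multiplying by 3^(-1) ≡ 2 in F_5 gives a(x)^(-1) ≡ 2·(3x + 4) ≡ x + 3 (mod f). Check: (3x + 4)·(x + 3) = 3x^2 + 3x + 2 ≡ 1 (mod x^2 + x + 2).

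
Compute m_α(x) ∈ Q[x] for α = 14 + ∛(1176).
m_α(x) = x^3 - 42x^2 + 588x - 3920

Set β = α - 14 = ∛(1176), so β^3 = 1176. Then (α - 14)^3 - 1176 = 0, i.e. α is a root of g(x) = (x - 14)^3 - 1176 = x^3 - 42x^2 + 588x - 3920. Since g(x) = h(x - 14) where h(x) = x^3 - 1176, and h is irreducible over Q (because 1176 is not a perfect cube, so h has no rational root, and a monic cubic with no rational root is irreducible), g is also irreducible (irreducibility is preserved under the substitution x → x - 14). Hence m_α(x) = x^3 - 42x^2 + 588x - 3920.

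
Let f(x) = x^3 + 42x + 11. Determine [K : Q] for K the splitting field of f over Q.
[K : Q] = 6

By the rational root test, any rational root of the monic integer polynomial f(x) = x^3 + 42x + 11 must be an integer dividing the constant term 11, i.e. one of ±{1, 11}. Evaluating: f(1) = 54, f(-1) = -32, f(11) = 1804, f(-11) = -1782; none is 0, so f has no rational root and is therefore irreducible over Q (a cubic with no linear factor over a field is irreducible). For an irreducible cubic, the Galois group is A_3 or S_3 according as the discriminant disc(f) = -4a^3 - 27b^2 = -4·(42)^3 - 27·(11)^2 = -299619 is or is not a square in Q. Here disc(f) = -299619 is not a perfect square in Q, so the Galois group of f over Q is not contained in A_3 and must be all of S_3. The splitting field has degree |S_3| = 6 over Q, so [K : Q] = 6.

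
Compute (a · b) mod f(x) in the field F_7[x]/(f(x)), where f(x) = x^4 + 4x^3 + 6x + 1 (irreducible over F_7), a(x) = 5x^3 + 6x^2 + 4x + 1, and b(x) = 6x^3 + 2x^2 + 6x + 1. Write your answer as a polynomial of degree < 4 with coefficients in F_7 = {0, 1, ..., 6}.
a · b ≡ 2x^3 + 5x^2 + 5x + 3 (mod f(x))

Multiply in F_7[x]: a(x)·b(x) = (5x^3 + 6x^2 + 4x + 1)·(6x^3 + 2x^2 + 6x + 1) = 2x^6 + 4x^5 + 3x^4 + 6x^3 + 4x^2 + 3x + 1. This has degree ≥ 4, so divide by f(x) over F_7: 2x^6 + 4x^5 + 3x^4 + 6x^3 + 4x^2 + 3x + 1 = (2x^2 + 3x + 5)·(x^4 + 4x^3 + 6x + 1) + (2x^3 + 5x^2 + 5x + 3). Hence a·b ≡ 2x^3 + 5x^2 + 5x + 3 (mod f). (F_7[x]/(f) is a field with 7^4 = 2401 elements since f is irreducible of degree 4.)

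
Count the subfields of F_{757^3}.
F_{757^3} has 2 subfields

The subfields of F_{p^n} are exactly the fields F_{p^d} for d | n (each is the fixed field of the unique index-d subgroup of Gal(F_{p^n}/F_p) ≅ Z/nZ). The divisors of n = 3 are {1, 3}, giving 2 subfields: F_{757^1}, F_{757^3}.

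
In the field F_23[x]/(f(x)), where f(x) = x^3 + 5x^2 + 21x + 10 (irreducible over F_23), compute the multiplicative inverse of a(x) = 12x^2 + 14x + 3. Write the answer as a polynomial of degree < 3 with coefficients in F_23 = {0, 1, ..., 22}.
a(x)^(-1) ≡ 3x^2 + 13x + 22 (mod f(x))

Since f is irreducible over F_23, F_23[x]/(f) is a field and a(x) ≠ 0 has an inverse. Apply the extended Euclidean algorithm to f(x) and a(x) in F_23[x]: f(x) = (2x)·a(x) + (15x + 10);  a(x) = (10x + 5)·(15x + 10) + (22). The last nonzero remainder is the constant 22 = gcd(f, a) in F_23. Back-substituting through the division chain expresses 22 = s(x)·a(x) + t(x)·f(x) with s(x) ≡ 20x^2 + 10x + 1 (mod f), so (20x^2 + 10x + 1)·a(x) ≡ 22 (mod f). Multiplying by 22^(-1) ≡ 22 in F_23 gives a(x)^(-1) ≡ 22·(20x^2 + 10x + 1) ≡ 3x^2 + 13x + 22 (mod f). Check: (12x^2 + 14x + 3)·(3x^2 + 13x + 22) = 13x^4 + 14x^3 + 18x^2 + 2x + 20 ≡ 1 (mod x^3 + 5x^2 + 21x + 10).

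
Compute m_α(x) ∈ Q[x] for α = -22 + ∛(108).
m_α(x) = x^3 + 66x^2 + 1452x + 10540

Set β = α + 22 = ∛(108), so β^3 = 108. Then (α + 22)^3 - 108 = 0, i.e. α is a root of g(x) = (x + 22)^3 - 108 = x^3 + 66x^2 + 1452x + 10540. Since g(x) = h(x + 22) where h(x) = x^3 - 108, and h is irreducible over Q (because 108 is not a perfect cube, so h has no rational root, and a monic cubic with no rational root is irreducible), g is also irreducible (irreducibility is preserved under the substitution x → x + 22). Hence m_α(x) = x^3 + 66x^2 + 1452x + 10540.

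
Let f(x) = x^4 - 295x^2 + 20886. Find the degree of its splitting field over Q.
[K : Q] = 4

Solving the quadratic in x^2: x^2 = (295 ± √(295^2 - 4·20886))/2 = (295 ± √3481)/2 = (295 ± 59)/2, giving x^2 = 118 or x^2 = 177. So f(x) = (x^2 - 118)(x^2 - 177) and the roots of f are ±√118, ±√177. Hence the splitting field is K = Q(√118, √177). Since 118 and 177 are distinct squarefree integers > 1, their product 20886 is not a perfect square, so √177 ∉ Q(√118). By the tower law [K:Q] = [Q(√118,√177):Q(√118)] · [Q(√118):Q] = 2 · 2 = 4.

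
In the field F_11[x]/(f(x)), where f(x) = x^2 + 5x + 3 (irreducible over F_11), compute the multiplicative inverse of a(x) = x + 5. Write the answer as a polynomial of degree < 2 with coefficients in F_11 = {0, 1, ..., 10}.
a(x)^(-1) ≡ 7x (mod f(x))

Since f is irreducible over F_11, F_11[x]/(f) is a field and a(x) ≠ 0 has an inverse. Apply the extended Euclidean algorithm to f(x) and a(x) in F_11[x]: f(x) = (x)·a(x) + (3). The last nonzero remainder is the constant 3 = gcd(f, a) in F_11. Back-substituting through the division chain expresses 3 = s(x)·a(x) + t(x)·f(x) with s(x) ≡ 10x (mod f), so (10x)·a(x) ≡ 3 (mod f). Multiplying by 3^(-1) ≡ 4 in F_11 gives a(x)^(-1) ≡ 4·(10x) ≡ 7x (mod f). Check: (x + 5)·(7x) = 7x^2 + 2x ≡ 1 (mod x^2 + 5x + 3).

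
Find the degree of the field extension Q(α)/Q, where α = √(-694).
[Q(α):Q] = 2

[Q(α):Q] equals the degree of the minimal polynomial of α. Here α^2 = -694 and x^2 + 694 is irreducible (d = -694 is squarefree, ≠ 1, hence not a square), so deg(m_α) = 2. Thus [Q(α):Q] = 2.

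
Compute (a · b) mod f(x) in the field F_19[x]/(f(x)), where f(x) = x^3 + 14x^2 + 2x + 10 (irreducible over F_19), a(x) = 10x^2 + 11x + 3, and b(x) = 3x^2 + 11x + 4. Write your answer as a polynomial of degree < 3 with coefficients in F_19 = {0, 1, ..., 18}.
a · b ≡ 17x^2 + 8x + 8 (mod f(x))

Multiply in F_19[x]: a(x)·b(x) = (10x^2 + 11x + 3)·(3x^2 + 11x + 4) = 11x^4 + 10x^3 + 18x^2 + x + 12. This has degree ≥ 3, so divide by f(x) over F_19: 11x^4 + 10x^3 + 18x^2 + x + 12 = (11x + 8)·(x^3 + 14x^2 + 2x + 10) + (17x^2 + 8x + 8). Hence a·b ≡ 17x^2 + 8x + 8 (mod f). (F_19[x]/(f) is a field with 19^3 = 6859 elements since f is irreducible of degree 3.)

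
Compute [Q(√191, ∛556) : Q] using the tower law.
[Q(√191, ∛556) : Q] = 6

Let L = Q(√191, ∛556). Since Q(√191) ⊂ L and [Q(√191):Q] = 2, the tower law gives 2 | [L:Q]. Likewise Q(∛556) ⊂ L with [Q(∛556):Q] = 3 (because 556 is not a perfect cube), so 3 | [L:Q]. As gcd(2,3) = 1, [L:Q] is divisible by 6. Conversely L is generated over Q by √191 and ∛556, so [L:Q] ≤ 2·3 = 6. Therefore [Q(√191, ∛556) : Q] = 6.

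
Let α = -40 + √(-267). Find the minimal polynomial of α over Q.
m_α(x) = x^2 + 80x + 1867

From α + 40 = √(-267), squaring gives (α + 40)^2 = -267, i.e. α^2 + 80α + 1600 = -267, so α^2 + 80α + 1867 = 0. The discriminant of x^2 + 80x + 1867 is (80)^2 - 4·(1867) = 6400 - 7468 = -1068, and 4·(-267) is not a perfect square in Q since -267 is squarefree and ≠ 1. Hence x^2 + 80x + 1867 is irreducible over Q and is the minimal polynomial of α.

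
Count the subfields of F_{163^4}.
F_{163^4} has 3 subfields

The subfields of F_{p^n} are exactly the fields F_{p^d} for d | n (each is the fixed field of the unique index-d subgroup of Gal(F_{p^n}/F_p) ≅ Z/nZ). The divisors of n = 4 are {1, 2, 4}, giving 3 subfields: F_{163^1}, F_{163^2}, F_{163^4}.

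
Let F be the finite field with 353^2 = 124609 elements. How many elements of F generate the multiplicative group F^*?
There are φ(124608) = 37120 primitive elements

F_q^* is cyclic of order q - 1 = 124608. A cyclic group of order m has exactly φ(m) generators. Here m = 124608 = 2^6 · 3 · 11 · 59, so the number of primitive elements is φ(124608) = 37120.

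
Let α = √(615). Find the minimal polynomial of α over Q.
m_α(x) = x^2 - 615

α satisfies α^2 - 615 = 0, so x^2 - 615 annihilates α. Since d = 615 is squarefree and ≠ 1, it is not a perfect square in Q, so x^2 - 615 has no rational root and is therefore irreducible over Q (a degree-2 polynomial over a field is irreducible iff it has no root). Hence m_α(x) = x^2 - 615.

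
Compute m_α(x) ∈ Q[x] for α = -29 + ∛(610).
m_α(x) = x^3 + 87x^2 + 2523x + 23779

Set β = α + 29 = ∛(610), so β^3 = 610. Then (α + 29)^3 - 610 = 0, i.e. α is a root of g(x) = (x + 29)^3 - 610 = x^3 + 87x^2 + 2523x + 23779. Since g(x) = h(x + 29) where h(x) = x^3 - 610, and h is irreducible over Q (because 610 is not a perfect cube, so h has no rational root, and a monic cubic with no rational root is irreducible), g is also irreducible (irreducibility is preserved under the substitution x → x + 29). Hence m_α(x) = x^3 + 87x^2 + 2523x + 23779.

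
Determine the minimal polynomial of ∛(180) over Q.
m_α(x) = x^3 - 180

α satisfies α^3 = 180, so x^3 - 180 annihilates α. By the rational root test, a rational root p/q (in lowest terms) of x^3 - 180 would satisfy p^3 = 180 q^3, forcing q = 1 and p^3 = 180; but 180 is not a perfect cube, contradiction. A monic cubic over Q with no rational root is irreducible (any nontrivial factorization would include a linear factor). Hence x^3 - 180 is the minimal polynomial of α, and in particular [Q(α):Q] = 3.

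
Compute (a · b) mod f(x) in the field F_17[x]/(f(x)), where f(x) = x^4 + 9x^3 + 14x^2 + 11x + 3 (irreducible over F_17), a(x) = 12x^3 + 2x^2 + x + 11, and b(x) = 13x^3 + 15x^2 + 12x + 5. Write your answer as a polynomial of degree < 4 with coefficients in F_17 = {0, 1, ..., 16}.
a · b ≡ 16x^2 + x + 16 (mod f(x))

Multiply in F_17[x]: a(x)·b(x) = (12x^3 + 2x^2 + x + 11)·(13x^3 + 15x^2 + 12x + 5) = 3x^6 + 2x^5 + 4x^3 + x + 4. This has degree ≥ 4, so divide by f(x) over F_17: 3x^6 + 2x^5 + 4x^3 + x + 4 = (3x^2 + 9x + 13)·(x^4 + 9x^3 + 14x^2 + 11x + 3) + (16x^2 + x + 16). Hence a·b ≡ 16x^2 + x + 16 (mod f). (F_17[x]/(f) is a field with 17^4 = 83521 elements since f is irreducible of degree 4.)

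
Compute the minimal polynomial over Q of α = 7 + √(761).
m_α(x) = x^2 - 14x - 712

From α - 7 = √(761), squaring gives (α - 7)^2 = 761, i.e. α^2 - 14α + 49 = 761, so α^2 - 14α - 712 = 0. The discriminant of x^2 - 14x - 712 is (-14)^2 - 4·(-712) = 196 + 2848 = 3044, and 4·(761) is not a perfect square in Q since 761 is squarefree and ≠ 1. Hence x^2 - 14x - 712 is irreducible over Q and is the minimal polynomial of α.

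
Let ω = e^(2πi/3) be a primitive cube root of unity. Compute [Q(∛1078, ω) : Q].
[Q(∛1078, ω) : Q] = 6

[Q(∛1078):Q] = 3 (min poly x^3 - 1078, irreducible since 1078 is not a perfect cube). [Q(ω):Q] = 2 (min poly x^2 + x + 1). Since Q(∛1078) ⊂ R and ω ∉ R, we have ω ∉ Q(∛1078), so x^2 + x + 1 remains irreducible over Q(∛1078) and [Q(∛1078, ω) : Q(∛1078)] = 2. By the tower law, [Q(∛1078, ω) : Q] = 3 · 2 = 6. (In fact Q(∛1078, ω) is the splitting field of x^3 - 1078 over Q.)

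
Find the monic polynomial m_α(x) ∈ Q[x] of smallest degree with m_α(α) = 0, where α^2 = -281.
m_α(x) = x^2 + 281

α satisfies α^2 + 281 = 0, so x^2 + 281 annihilates α. Since d = -281 is squarefree and ≠ 1, it is not a perfect square in Q, so x^2 + 281 has no rational root and is therefore irreducible over Q (a degree-2 polynomial over a field is irreducible iff it has no root). Hence m_α(x) = x^2 + 281.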